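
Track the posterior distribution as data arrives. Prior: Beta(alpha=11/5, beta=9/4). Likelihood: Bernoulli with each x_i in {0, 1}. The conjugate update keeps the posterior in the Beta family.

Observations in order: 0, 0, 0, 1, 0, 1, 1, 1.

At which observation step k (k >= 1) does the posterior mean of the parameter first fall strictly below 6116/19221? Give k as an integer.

obs 1: x=0 → posterior Beta(11/5, 13/4)
obs 2: x=0 → posterior Beta(11/5, 17/4)
obs 3: x=0 → posterior Beta(11/5, 21/4)
obs 4: x=1 → posterior Beta(16/5, 21/4)
obs 5: x=0 → posterior Beta(16/5, 25/4)
obs 6: x=1 → posterior Beta(21/5, 25/4)
obs 7: x=1 → posterior Beta(26/5, 25/4)
obs 8: x=1 → posterior Beta(31/5, 25/4)

k = 3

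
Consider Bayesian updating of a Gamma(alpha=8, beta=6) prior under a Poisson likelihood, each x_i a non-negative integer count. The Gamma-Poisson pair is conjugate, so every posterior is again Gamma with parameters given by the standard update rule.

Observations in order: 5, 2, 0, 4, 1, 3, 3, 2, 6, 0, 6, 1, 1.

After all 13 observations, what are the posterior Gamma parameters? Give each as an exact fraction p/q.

alpha=42, beta=19

obs 1: x=5 → posterior Gamma(13, 7)
obs 2: x=2 → posterior Gamma(15, 8)
obs 3: x=0 → posterior Gamma(15, 9)
obs 4: x=4 → posterior Gamma(19, 10)
obs 5: x=1 → posterior Gamma(20, 11)
obs 6: x=3 → posterior Gamma(23, 12)
obs 7: x=3 → posterior Gamma(26, 13)
obs 8: x=2 → posterior Gamma(28, 14)
obs 9: x=6 → posterior Gamma(34, 15)
obs 10: x=0 → posterior Gamma(34, 16)
obs 11: x=6 → posterior Gamma(40, 17)
obs 12: x=1 → posterior Gamma(41, 18)
obs 13: x=1 → posterior Gamma(42, 19)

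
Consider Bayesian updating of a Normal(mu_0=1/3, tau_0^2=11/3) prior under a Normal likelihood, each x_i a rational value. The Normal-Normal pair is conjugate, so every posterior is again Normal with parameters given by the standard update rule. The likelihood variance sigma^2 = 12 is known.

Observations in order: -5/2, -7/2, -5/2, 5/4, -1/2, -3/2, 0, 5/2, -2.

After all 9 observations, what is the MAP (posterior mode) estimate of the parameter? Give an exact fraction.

obs 1: x=-5/2 → posterior Normal(-31/94, 132/47)
obs 2: x=-7/2 → posterior Normal(-27/29, 66/29)
obs 3: x=-5/2 → posterior Normal(-163/138, 44/23)
obs 4: x=5/4 → posterior Normal(-271/320, 33/20)
obs 5: x=-1/2 → posterior Normal(-293/364, 132/91)
obs 6: x=-3/2 → posterior Normal(-359/408, 22/17)
obs 7: x=0 → posterior Normal(-359/452, 132/113)
obs 8: x=5/2 → posterior Normal(-249/496, 33/31)
obs 9: x=-2 → posterior Normal(-337/540, 44/45)

-337/540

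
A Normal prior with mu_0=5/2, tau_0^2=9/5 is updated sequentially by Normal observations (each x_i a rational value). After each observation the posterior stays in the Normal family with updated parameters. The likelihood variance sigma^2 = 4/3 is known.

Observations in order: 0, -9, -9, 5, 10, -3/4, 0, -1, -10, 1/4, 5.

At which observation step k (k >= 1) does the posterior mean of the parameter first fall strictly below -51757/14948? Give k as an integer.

k = 3

obs 1: x=0 → posterior Normal(50/47, 36/47)
obs 2: x=-9 → posterior Normal(-193/74, 18/37)
obs 3: x=-9 → posterior Normal(-436/101, 36/101)
obs 4: x=5 → posterior Normal(-301/128, 9/32)
obs 5: x=10 → posterior Normal(-1/5, 36/155)
obs 6: x=-3/4 → posterior Normal(-205/728, 18/91)
obs 7: x=0 → posterior Normal(-205/836, 36/209)
obs 8: x=-1 → posterior Normal(-313/944, 9/59)
obs 9: x=-10 → posterior Normal(-1393/1052, 36/263)
obs 10: x=1/4 → posterior Normal(-683/580, 18/145)
obs 11: x=5 → posterior Normal(-413/634, 36/317)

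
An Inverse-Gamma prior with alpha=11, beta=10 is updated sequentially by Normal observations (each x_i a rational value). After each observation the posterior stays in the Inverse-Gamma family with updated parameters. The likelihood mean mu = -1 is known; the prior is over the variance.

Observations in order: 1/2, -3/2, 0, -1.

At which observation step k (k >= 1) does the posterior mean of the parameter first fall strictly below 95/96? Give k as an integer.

k = 4

obs 1: x=1/2 → posterior Inverse-Gamma(23/2, 89/8)
obs 2: x=-3/2 → posterior Inverse-Gamma(12, 45/4)
obs 3: x=0 → posterior Inverse-Gamma(25/2, 47/4)
obs 4: x=-1 → posterior Inverse-Gamma(13, 47/4)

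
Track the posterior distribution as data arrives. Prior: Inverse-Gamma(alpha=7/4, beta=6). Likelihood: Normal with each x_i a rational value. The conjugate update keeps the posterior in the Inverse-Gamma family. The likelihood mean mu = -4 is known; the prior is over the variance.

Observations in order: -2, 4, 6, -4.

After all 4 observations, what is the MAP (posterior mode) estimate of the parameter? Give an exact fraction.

obs 1: x=-2 → posterior Inverse-Gamma(9/4, 8)
obs 2: x=4 → posterior Inverse-Gamma(11/4, 40)
obs 3: x=6 → posterior Inverse-Gamma(13/4, 90)
obs 4: x=-4 → posterior Inverse-Gamma(15/4, 90)

360/19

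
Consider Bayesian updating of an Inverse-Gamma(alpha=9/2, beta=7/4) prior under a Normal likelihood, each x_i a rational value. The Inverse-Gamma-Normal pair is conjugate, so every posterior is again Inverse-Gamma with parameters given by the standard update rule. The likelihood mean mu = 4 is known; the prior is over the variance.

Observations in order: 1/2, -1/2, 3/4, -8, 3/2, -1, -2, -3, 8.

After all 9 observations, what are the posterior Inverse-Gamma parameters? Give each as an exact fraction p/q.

alpha=9, beta=5165/32

obs 1: x=1/2 → posterior Inverse-Gamma(5, 63/8)
obs 2: x=-1/2 → posterior Inverse-Gamma(11/2, 18)
obs 3: x=3/4 → posterior Inverse-Gamma(6, 745/32)
obs 4: x=-8 → posterior Inverse-Gamma(13/2, 3049/32)
obs 5: x=3/2 → posterior Inverse-Gamma(7, 3149/32)
obs 6: x=-1 → posterior Inverse-Gamma(15/2, 3549/32)
obs 7: x=-2 → posterior Inverse-Gamma(8, 4125/32)
obs 8: x=-3 → posterior Inverse-Gamma(17/2, 4909/32)
obs 9: x=8 → posterior Inverse-Gamma(9, 5165/32)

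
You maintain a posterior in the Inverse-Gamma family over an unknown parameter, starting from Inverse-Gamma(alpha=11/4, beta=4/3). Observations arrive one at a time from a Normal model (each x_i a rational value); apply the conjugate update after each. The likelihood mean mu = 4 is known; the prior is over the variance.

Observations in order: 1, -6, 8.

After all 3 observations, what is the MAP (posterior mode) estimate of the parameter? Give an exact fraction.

obs 1: x=1 → posterior Inverse-Gamma(13/4, 35/6)
obs 2: x=-6 → posterior Inverse-Gamma(15/4, 335/6)
obs 3: x=8 → posterior Inverse-Gamma(17/4, 383/6)

766/63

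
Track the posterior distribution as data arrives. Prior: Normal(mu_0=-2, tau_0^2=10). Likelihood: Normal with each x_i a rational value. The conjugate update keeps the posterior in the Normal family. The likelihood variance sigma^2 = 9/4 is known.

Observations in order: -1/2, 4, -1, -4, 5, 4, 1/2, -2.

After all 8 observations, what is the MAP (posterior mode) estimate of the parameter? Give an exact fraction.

222/329

obs 1: x=-1/2 → posterior Normal(-38/49, 90/49)
obs 2: x=4 → posterior Normal(122/89, 90/89)
obs 3: x=-1 → posterior Normal(82/129, 30/43)
obs 4: x=-4 → posterior Normal(-6/13, 90/169)
obs 5: x=5 → posterior Normal(122/209, 90/209)
obs 6: x=4 → posterior Normal(94/83, 30/83)
obs 7: x=1/2 → posterior Normal(302/289, 90/289)
obs 8: x=-2 → posterior Normal(222/329, 90/329)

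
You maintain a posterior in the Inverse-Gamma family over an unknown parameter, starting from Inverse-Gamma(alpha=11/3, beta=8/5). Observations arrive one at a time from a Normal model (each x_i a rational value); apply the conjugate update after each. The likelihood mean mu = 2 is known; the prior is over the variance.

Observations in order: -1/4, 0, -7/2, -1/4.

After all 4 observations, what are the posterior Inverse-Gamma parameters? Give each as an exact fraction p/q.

alpha=17/3, beta=1903/80

obs 1: x=-1/4 → posterior Inverse-Gamma(25/6, 661/160)
obs 2: x=0 → posterior Inverse-Gamma(14/3, 981/160)
obs 3: x=-7/2 → posterior Inverse-Gamma(31/6, 3401/160)
obs 4: x=-1/4 → posterior Inverse-Gamma(17/3, 1903/80)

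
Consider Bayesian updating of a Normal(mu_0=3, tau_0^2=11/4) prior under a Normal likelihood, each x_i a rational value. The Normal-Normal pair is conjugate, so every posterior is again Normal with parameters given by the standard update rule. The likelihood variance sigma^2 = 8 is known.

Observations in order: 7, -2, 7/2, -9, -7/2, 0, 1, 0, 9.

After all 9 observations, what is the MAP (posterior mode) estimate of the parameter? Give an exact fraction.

obs 1: x=7 → posterior Normal(173/43, 88/43)
obs 2: x=-2 → posterior Normal(151/54, 44/27)
obs 3: x=7/2 → posterior Normal(379/130, 88/65)
obs 4: x=-9 → posterior Normal(181/152, 22/19)
obs 5: x=-7/2 → posterior Normal(52/87, 88/87)
obs 6: x=0 → posterior Normal(26/49, 44/49)
obs 7: x=1 → posterior Normal(63/109, 88/109)
obs 8: x=0 → posterior Normal(21/40, 11/15)
obs 9: x=9 → posterior Normal(162/131, 88/131)

162/131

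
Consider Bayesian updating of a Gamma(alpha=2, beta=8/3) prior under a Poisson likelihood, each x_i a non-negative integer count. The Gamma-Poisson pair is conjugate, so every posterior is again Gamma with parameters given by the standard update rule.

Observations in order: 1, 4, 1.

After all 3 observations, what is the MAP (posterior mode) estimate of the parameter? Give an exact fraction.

21/17

obs 1: x=1 → posterior Gamma(3, 11/3)
obs 2: x=4 → posterior Gamma(7, 14/3)
obs 3: x=1 → posterior Gamma(8, 17/3)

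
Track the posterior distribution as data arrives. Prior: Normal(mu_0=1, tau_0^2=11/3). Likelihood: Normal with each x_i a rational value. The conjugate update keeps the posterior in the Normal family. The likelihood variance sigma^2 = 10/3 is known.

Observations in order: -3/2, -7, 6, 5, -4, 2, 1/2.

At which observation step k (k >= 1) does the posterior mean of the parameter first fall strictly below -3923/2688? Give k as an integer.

obs 1: x=-3/2 → posterior Normal(-13/42, 110/63)
obs 2: x=-7 → posterior Normal(-167/64, 55/48)
obs 3: x=6 → posterior Normal(-35/86, 110/129)
obs 4: x=5 → posterior Normal(25/36, 55/81)
obs 5: x=-4 → posterior Normal(-1/10, 22/39)
obs 6: x=2 → posterior Normal(31/152, 55/114)
obs 7: x=1/2 → posterior Normal(7/29, 110/261)

k = 2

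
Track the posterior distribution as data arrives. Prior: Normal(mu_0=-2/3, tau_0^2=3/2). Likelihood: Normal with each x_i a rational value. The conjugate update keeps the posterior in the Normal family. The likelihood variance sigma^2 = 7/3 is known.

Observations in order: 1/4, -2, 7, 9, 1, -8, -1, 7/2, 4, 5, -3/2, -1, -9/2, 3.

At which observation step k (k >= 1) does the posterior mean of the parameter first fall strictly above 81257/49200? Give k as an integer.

obs 1: x=1/4 → posterior Normal(-85/276, 21/23)
obs 2: x=-2 → posterior Normal(-301/384, 21/32)
obs 3: x=7 → posterior Normal(455/492, 21/41)
obs 4: x=9 → posterior Normal(1427/600, 21/50)
obs 5: x=1 → posterior Normal(1535/708, 21/59)
obs 6: x=-8 → posterior Normal(671/816, 21/68)
obs 7: x=-1 → posterior Normal(563/924, 3/11)
obs 8: x=7/2 → posterior Normal(941/1032, 21/86)
obs 9: x=4 → posterior Normal(1373/1140, 21/95)
obs 10: x=5 → posterior Normal(1913/1248, 21/104)
obs 11: x=-3/2 → posterior Normal(1751/1356, 21/113)
obs 12: x=-1 → posterior Normal(1643/1464, 21/122)
obs 13: x=-9/2 → posterior Normal(1157/1572, 21/131)
obs 14: x=3 → posterior Normal(1481/1680, 3/20)

k = 4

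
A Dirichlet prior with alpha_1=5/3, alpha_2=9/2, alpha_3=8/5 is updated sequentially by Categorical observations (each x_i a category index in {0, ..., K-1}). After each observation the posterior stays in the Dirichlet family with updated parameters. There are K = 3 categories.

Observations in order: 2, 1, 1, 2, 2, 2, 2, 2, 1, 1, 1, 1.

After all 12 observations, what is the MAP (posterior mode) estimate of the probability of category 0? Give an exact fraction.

20/503

obs 1: x=2 → posterior Dirichlet(5/3, 9/2, 13/5)
obs 2: x=1 → posterior Dirichlet(5/3, 11/2, 13/5)
obs 3: x=1 → posterior Dirichlet(5/3, 13/2, 13/5)
obs 4: x=2 → posterior Dirichlet(5/3, 13/2, 18/5)
obs 5: x=2 → posterior Dirichlet(5/3, 13/2, 23/5)
obs 6: x=2 → posterior Dirichlet(5/3, 13/2, 28/5)
obs 7: x=2 → posterior Dirichlet(5/3, 13/2, 33/5)
obs 8: x=2 → posterior Dirichlet(5/3, 13/2, 38/5)
obs 9: x=1 → posterior Dirichlet(5/3, 15/2, 38/5)
obs 10: x=1 → posterior Dirichlet(5/3, 17/2, 38/5)
obs 11: x=1 → posterior Dirichlet(5/3, 19/2, 38/5)
obs 12: x=1 → posterior Dirichlet(5/3, 21/2, 38/5)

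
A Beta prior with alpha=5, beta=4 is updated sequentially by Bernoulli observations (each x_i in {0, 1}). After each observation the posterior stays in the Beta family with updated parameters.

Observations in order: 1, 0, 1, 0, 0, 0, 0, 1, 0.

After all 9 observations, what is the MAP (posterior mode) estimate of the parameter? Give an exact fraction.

obs 1: x=1 → posterior Beta(6, 4)
obs 2: x=0 → posterior Beta(6, 5)
obs 3: x=1 → posterior Beta(7, 5)
obs 4: x=0 → posterior Beta(7, 6)
obs 5: x=0 → posterior Beta(7, 7)
obs 6: x=0 → posterior Beta(7, 8)
obs 7: x=0 → posterior Beta(7, 9)
obs 8: x=1 → posterior Beta(8, 9)
obs 9: x=0 → posterior Beta(8, 10)

7/16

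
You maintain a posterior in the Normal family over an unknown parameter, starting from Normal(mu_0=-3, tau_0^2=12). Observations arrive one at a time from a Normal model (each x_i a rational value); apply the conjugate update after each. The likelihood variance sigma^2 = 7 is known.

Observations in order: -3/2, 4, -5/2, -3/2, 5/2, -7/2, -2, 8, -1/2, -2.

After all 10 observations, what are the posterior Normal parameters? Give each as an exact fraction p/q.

mu_0=-9/127, tau_0^2=84/127

obs 1: x=-3/2 → posterior Normal(-39/19, 84/19)
obs 2: x=4 → posterior Normal(9/31, 84/31)
obs 3: x=-5/2 → posterior Normal(-21/43, 84/43)
obs 4: x=-3/2 → posterior Normal(-39/55, 84/55)
obs 5: x=5/2 → posterior Normal(-9/67, 84/67)
obs 6: x=-7/2 → posterior Normal(-51/79, 84/79)
obs 7: x=-2 → posterior Normal(-75/91, 12/13)
obs 8: x=8 → posterior Normal(21/103, 84/103)
obs 9: x=-1/2 → posterior Normal(3/23, 84/115)
obs 10: x=-2 → posterior Normal(-9/127, 84/127)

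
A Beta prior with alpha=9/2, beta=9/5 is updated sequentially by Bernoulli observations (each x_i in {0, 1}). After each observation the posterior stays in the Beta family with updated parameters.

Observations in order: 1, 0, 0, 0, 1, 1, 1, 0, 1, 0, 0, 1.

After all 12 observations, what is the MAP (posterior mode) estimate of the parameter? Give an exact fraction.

obs 1: x=1 → posterior Beta(11/2, 9/5)
obs 2: x=0 → posterior Beta(11/2, 14/5)
obs 3: x=0 → posterior Beta(11/2, 19/5)
obs 4: x=0 → posterior Beta(11/2, 24/5)
obs 5: x=1 → posterior Beta(13/2, 24/5)
obs 6: x=1 → posterior Beta(15/2, 24/5)
obs 7: x=1 → posterior Beta(17/2, 24/5)
obs 8: x=0 → posterior Beta(17/2, 29/5)
obs 9: x=1 → posterior Beta(19/2, 29/5)
obs 10: x=0 → posterior Beta(19/2, 34/5)
obs 11: x=0 → posterior Beta(19/2, 39/5)
obs 12: x=1 → posterior Beta(21/2, 39/5)

95/163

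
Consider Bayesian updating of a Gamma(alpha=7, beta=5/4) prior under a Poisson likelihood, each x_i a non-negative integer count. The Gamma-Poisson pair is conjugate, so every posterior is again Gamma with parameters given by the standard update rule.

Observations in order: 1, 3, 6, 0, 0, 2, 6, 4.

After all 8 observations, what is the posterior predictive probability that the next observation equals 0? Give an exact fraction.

obs 1: x=1 → posterior Gamma(8, 9/4)
obs 2: x=3 → posterior Gamma(11, 13/4)
obs 3: x=6 → posterior Gamma(17, 17/4)
obs 4: x=0 → posterior Gamma(17, 21/4)
obs 5: x=0 → posterior Gamma(17, 25/4)
obs 6: x=2 → posterior Gamma(19, 29/4)
obs 7: x=6 → posterior Gamma(25, 33/4)
obs 8: x=4 → posterior Gamma(29, 37/4)

3005038205702535458113125346465519808987378677/58983677299744401560074115672359981890669066761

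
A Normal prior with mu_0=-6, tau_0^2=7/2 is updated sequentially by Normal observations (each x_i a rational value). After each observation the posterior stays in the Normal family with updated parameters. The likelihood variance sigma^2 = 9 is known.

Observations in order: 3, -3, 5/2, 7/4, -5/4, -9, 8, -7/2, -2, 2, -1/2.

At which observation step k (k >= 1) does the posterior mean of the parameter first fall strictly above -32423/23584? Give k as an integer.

k = 10

obs 1: x=3 → posterior Normal(-87/25, 63/25)
obs 2: x=-3 → posterior Normal(-27/8, 63/32)
obs 3: x=5/2 → posterior Normal(-181/78, 21/13)
obs 4: x=7/4 → posterior Normal(-313/184, 63/46)
obs 5: x=-5/4 → posterior Normal(-87/53, 63/53)
obs 6: x=-9 → posterior Normal(-5/2, 21/20)
obs 7: x=8 → posterior Normal(-94/67, 63/67)
obs 8: x=-7/2 → posterior Normal(-237/148, 63/74)
obs 9: x=-2 → posterior Normal(-265/162, 7/9)
obs 10: x=2 → posterior Normal(-237/176, 63/88)
obs 11: x=-1/2 → posterior Normal(-122/95, 63/95)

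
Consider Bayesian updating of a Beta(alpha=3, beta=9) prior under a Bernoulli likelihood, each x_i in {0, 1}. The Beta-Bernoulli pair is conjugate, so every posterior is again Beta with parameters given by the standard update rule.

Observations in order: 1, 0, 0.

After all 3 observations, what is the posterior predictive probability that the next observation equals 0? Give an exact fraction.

obs 1: x=1 → posterior Beta(4, 9)
obs 2: x=0 → posterior Beta(4, 10)
obs 3: x=0 → posterior Beta(4, 11)

11/15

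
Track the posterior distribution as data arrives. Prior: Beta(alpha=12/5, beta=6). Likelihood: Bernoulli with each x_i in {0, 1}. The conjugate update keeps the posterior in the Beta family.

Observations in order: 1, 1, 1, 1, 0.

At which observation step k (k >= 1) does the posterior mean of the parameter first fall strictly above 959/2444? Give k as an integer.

k = 2

obs 1: x=1 → posterior Beta(17/5, 6)
obs 2: x=1 → posterior Beta(22/5, 6)
obs 3: x=1 → posterior Beta(27/5, 6)
obs 4: x=1 → posterior Beta(32/5, 6)
obs 5: x=0 → posterior Beta(32/5, 7)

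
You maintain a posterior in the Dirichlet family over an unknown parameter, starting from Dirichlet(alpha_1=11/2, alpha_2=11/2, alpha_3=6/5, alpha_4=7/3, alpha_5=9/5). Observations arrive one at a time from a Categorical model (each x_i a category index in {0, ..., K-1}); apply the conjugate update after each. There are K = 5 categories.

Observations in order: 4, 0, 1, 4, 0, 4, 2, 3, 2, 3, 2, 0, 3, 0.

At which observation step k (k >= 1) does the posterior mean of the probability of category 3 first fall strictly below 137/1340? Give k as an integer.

obs 1: x=4 → posterior Dirichlet(11/2, 11/2, 6/5, 7/3, 14/5)
obs 2: x=0 → posterior Dirichlet(13/2, 11/2, 6/5, 7/3, 14/5)
obs 3: x=1 → posterior Dirichlet(13/2, 13/2, 6/5, 7/3, 14/5)
obs 4: x=4 → posterior Dirichlet(13/2, 13/2, 6/5, 7/3, 19/5)
obs 5: x=0 → posterior Dirichlet(15/2, 13/2, 6/5, 7/3, 19/5)
obs 6: x=4 → posterior Dirichlet(15/2, 13/2, 6/5, 7/3, 24/5)
obs 7: x=2 → posterior Dirichlet(15/2, 13/2, 11/5, 7/3, 24/5)
obs 8: x=3 → posterior Dirichlet(15/2, 13/2, 11/5, 10/3, 24/5)
obs 9: x=2 → posterior Dirichlet(15/2, 13/2, 16/5, 10/3, 24/5)
obs 10: x=3 → posterior Dirichlet(15/2, 13/2, 16/5, 13/3, 24/5)
obs 11: x=2 → posterior Dirichlet(15/2, 13/2, 21/5, 13/3, 24/5)
obs 12: x=0 → posterior Dirichlet(17/2, 13/2, 21/5, 13/3, 24/5)
obs 13: x=3 → posterior Dirichlet(17/2, 13/2, 21/5, 16/3, 24/5)
obs 14: x=0 → posterior Dirichlet(19/2, 13/2, 21/5, 16/3, 24/5)

k = 7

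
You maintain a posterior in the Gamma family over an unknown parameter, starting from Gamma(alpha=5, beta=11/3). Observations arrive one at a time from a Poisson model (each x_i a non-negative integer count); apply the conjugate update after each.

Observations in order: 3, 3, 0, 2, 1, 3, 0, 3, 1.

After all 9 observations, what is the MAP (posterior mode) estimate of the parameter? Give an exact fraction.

30/19

obs 1: x=3 → posterior Gamma(8, 14/3)
obs 2: x=3 → posterior Gamma(11, 17/3)
obs 3: x=0 → posterior Gamma(11, 20/3)
obs 4: x=2 → posterior Gamma(13, 23/3)
obs 5: x=1 → posterior Gamma(14, 26/3)
obs 6: x=3 → posterior Gamma(17, 29/3)
obs 7: x=0 → posterior Gamma(17, 32/3)
obs 8: x=3 → posterior Gamma(20, 35/3)
obs 9: x=1 → posterior Gamma(21, 38/3)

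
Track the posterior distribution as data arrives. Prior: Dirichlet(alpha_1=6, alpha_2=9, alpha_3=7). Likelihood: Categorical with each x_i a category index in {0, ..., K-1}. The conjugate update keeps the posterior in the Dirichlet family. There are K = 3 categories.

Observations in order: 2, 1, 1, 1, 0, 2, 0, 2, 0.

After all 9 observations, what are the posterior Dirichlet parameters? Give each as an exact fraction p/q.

obs 1: x=2 → posterior Dirichlet(6, 9, 8)
obs 2: x=1 → posterior Dirichlet(6, 10, 8)
obs 3: x=1 → posterior Dirichlet(6, 11, 8)
obs 4: x=1 → posterior Dirichlet(6, 12, 8)
obs 5: x=0 → posterior Dirichlet(7, 12, 8)
obs 6: x=2 → posterior Dirichlet(7, 12, 9)
obs 7: x=0 → posterior Dirichlet(8, 12, 9)
obs 8: x=2 → posterior Dirichlet(8, 12, 10)
obs 9: x=0 → posterior Dirichlet(9, 12, 10)

alpha_1=9, alpha_2=12, alpha_3=10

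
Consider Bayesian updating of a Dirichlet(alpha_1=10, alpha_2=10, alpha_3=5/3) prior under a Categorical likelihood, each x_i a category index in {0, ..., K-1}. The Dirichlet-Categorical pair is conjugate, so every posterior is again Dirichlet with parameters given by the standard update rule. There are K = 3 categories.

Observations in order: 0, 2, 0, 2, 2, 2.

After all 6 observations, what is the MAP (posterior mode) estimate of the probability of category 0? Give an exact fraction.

33/74

obs 1: x=0 → posterior Dirichlet(11, 10, 5/3)
obs 2: x=2 → posterior Dirichlet(11, 10, 8/3)
obs 3: x=0 → posterior Dirichlet(12, 10, 8/3)
obs 4: x=2 → posterior Dirichlet(12, 10, 11/3)
obs 5: x=2 → posterior Dirichlet(12, 10, 14/3)
obs 6: x=2 → posterior Dirichlet(12, 10, 17/3)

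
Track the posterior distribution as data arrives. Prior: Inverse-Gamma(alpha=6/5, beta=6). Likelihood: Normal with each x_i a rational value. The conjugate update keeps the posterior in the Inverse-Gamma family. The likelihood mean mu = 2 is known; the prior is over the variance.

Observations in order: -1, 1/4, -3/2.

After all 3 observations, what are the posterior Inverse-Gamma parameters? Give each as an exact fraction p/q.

alpha=27/10, beta=581/32

obs 1: x=-1 → posterior Inverse-Gamma(17/10, 21/2)
obs 2: x=1/4 → posterior Inverse-Gamma(11/5, 385/32)
obs 3: x=-3/2 → posterior Inverse-Gamma(27/10, 581/32)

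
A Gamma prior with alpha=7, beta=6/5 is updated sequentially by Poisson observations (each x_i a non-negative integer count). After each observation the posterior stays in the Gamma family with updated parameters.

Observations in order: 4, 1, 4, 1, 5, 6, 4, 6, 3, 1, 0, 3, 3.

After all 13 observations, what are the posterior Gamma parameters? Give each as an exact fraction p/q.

alpha=48, beta=71/5

obs 1: x=4 → posterior Gamma(11, 11/5)
obs 2: x=1 → posterior Gamma(12, 16/5)
obs 3: x=4 → posterior Gamma(16, 21/5)
obs 4: x=1 → posterior Gamma(17, 26/5)
obs 5: x=5 → posterior Gamma(22, 31/5)
obs 6: x=6 → posterior Gamma(28, 36/5)
obs 7: x=4 → posterior Gamma(32, 41/5)
obs 8: x=6 → posterior Gamma(38, 46/5)
obs 9: x=3 → posterior Gamma(41, 51/5)
obs 10: x=1 → posterior Gamma(42, 56/5)
obs 11: x=0 → posterior Gamma(42, 61/5)
obs 12: x=3 → posterior Gamma(45, 66/5)
obs 13: x=3 → posterior Gamma(48, 71/5)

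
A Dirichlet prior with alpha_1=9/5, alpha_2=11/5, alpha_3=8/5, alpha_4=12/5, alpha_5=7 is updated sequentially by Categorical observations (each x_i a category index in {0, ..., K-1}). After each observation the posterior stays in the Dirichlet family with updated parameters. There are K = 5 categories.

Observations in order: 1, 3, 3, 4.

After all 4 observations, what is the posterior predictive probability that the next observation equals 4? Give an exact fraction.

obs 1: x=1 → posterior Dirichlet(9/5, 16/5, 8/5, 12/5, 7)
obs 2: x=3 → posterior Dirichlet(9/5, 16/5, 8/5, 17/5, 7)
obs 3: x=3 → posterior Dirichlet(9/5, 16/5, 8/5, 22/5, 7)
obs 4: x=4 → posterior Dirichlet(9/5, 16/5, 8/5, 22/5, 8)

8/19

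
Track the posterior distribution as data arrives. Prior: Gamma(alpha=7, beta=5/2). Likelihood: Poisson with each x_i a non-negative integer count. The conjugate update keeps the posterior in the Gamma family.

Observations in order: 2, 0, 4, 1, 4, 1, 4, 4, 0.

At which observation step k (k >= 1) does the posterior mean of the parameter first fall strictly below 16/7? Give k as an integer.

obs 1: x=2 → posterior Gamma(9, 7/2)
obs 2: x=0 → posterior Gamma(9, 9/2)
obs 3: x=4 → posterior Gamma(13, 11/2)
obs 4: x=1 → posterior Gamma(14, 13/2)
obs 5: x=4 → posterior Gamma(18, 15/2)
obs 6: x=1 → posterior Gamma(19, 17/2)
obs 7: x=4 → posterior Gamma(23, 19/2)
obs 8: x=4 → posterior Gamma(27, 21/2)
obs 9: x=0 → posterior Gamma(27, 23/2)

k = 2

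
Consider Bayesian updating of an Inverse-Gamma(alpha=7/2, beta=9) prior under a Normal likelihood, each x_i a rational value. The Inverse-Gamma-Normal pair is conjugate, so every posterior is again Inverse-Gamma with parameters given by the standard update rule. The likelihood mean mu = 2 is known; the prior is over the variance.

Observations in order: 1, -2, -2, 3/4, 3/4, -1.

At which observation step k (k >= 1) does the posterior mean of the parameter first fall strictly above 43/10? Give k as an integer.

k = 2

obs 1: x=1 → posterior Inverse-Gamma(4, 19/2)
obs 2: x=-2 → posterior Inverse-Gamma(9/2, 35/2)
obs 3: x=-2 → posterior Inverse-Gamma(5, 51/2)
obs 4: x=3/4 → posterior Inverse-Gamma(11/2, 841/32)
obs 5: x=3/4 → posterior Inverse-Gamma(6, 433/16)
obs 6: x=-1 → posterior Inverse-Gamma(13/2, 505/16)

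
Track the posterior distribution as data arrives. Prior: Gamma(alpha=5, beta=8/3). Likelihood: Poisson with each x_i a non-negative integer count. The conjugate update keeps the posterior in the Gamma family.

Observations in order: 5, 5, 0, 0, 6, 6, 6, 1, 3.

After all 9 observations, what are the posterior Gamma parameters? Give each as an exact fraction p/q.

obs 1: x=5 → posterior Gamma(10, 11/3)
obs 2: x=5 → posterior Gamma(15, 14/3)
obs 3: x=0 → posterior Gamma(15, 17/3)
obs 4: x=0 → posterior Gamma(15, 20/3)
obs 5: x=6 → posterior Gamma(21, 23/3)
obs 6: x=6 → posterior Gamma(27, 26/3)
obs 7: x=6 → posterior Gamma(33, 29/3)
obs 8: x=1 → posterior Gamma(34, 32/3)
obs 9: x=3 → posterior Gamma(37, 35/3)

alpha=37, beta=35/3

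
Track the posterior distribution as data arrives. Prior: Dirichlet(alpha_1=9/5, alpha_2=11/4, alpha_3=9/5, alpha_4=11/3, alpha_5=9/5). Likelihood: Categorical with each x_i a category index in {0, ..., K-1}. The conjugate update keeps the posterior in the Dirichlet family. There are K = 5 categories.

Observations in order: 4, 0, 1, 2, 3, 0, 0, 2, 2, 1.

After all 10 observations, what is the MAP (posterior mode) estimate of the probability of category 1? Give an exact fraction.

225/1009

obs 1: x=4 → posterior Dirichlet(9/5, 11/4, 9/5, 11/3, 14/5)
obs 2: x=0 → posterior Dirichlet(14/5, 11/4, 9/5, 11/3, 14/5)
obs 3: x=1 → posterior Dirichlet(14/5, 15/4, 9/5, 11/3, 14/5)
obs 4: x=2 → posterior Dirichlet(14/5, 15/4, 14/5, 11/3, 14/5)
obs 5: x=3 → posterior Dirichlet(14/5, 15/4, 14/5, 14/3, 14/5)
obs 6: x=0 → posterior Dirichlet(19/5, 15/4, 14/5, 14/3, 14/5)
obs 7: x=0 → posterior Dirichlet(24/5, 15/4, 14/5, 14/3, 14/5)
obs 8: x=2 → posterior Dirichlet(24/5, 15/4, 19/5, 14/3, 14/5)
obs 9: x=2 → posterior Dirichlet(24/5, 15/4, 24/5, 14/3, 14/5)
obs 10: x=1 → posterior Dirichlet(24/5, 19/4, 24/5, 14/3, 14/5)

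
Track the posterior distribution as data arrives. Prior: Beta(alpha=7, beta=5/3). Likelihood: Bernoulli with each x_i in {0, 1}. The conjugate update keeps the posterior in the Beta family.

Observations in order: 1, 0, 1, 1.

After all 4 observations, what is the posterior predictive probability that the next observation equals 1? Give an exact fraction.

obs 1: x=1 → posterior Beta(8, 5/3)
obs 2: x=0 → posterior Beta(8, 8/3)
obs 3: x=1 → posterior Beta(9, 8/3)
obs 4: x=1 → posterior Beta(10, 8/3)

15/19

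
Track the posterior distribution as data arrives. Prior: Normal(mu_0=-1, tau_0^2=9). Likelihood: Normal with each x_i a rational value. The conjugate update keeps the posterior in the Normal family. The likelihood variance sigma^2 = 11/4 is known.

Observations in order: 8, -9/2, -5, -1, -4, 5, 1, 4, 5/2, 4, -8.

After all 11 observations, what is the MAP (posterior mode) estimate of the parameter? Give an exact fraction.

obs 1: x=8 → posterior Normal(277/47, 99/47)
obs 2: x=-9/2 → posterior Normal(115/83, 99/83)
obs 3: x=-5 → posterior Normal(-65/119, 99/119)
obs 4: x=-1 → posterior Normal(-101/155, 99/155)
obs 5: x=-4 → posterior Normal(-245/191, 99/191)
obs 6: x=5 → posterior Normal(-65/227, 99/227)
obs 7: x=1 → posterior Normal(-29/263, 99/263)
obs 8: x=4 → posterior Normal(5/13, 99/299)
obs 9: x=5/2 → posterior Normal(41/67, 99/335)
obs 10: x=4 → posterior Normal(349/371, 99/371)
obs 11: x=-8 → posterior Normal(61/407, 9/37)

61/407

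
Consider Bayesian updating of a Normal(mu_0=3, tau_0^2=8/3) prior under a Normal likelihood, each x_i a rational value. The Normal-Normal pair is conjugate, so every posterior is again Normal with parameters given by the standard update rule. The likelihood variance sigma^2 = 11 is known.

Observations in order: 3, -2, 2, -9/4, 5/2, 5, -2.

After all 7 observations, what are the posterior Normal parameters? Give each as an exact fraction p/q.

obs 1: x=3 → posterior Normal(3, 88/41)
obs 2: x=-2 → posterior Normal(107/49, 88/49)
obs 3: x=2 → posterior Normal(41/19, 88/57)
obs 4: x=-9/4 → posterior Normal(21/13, 88/65)
obs 5: x=5/2 → posterior Normal(125/73, 88/73)
obs 6: x=5 → posterior Normal(55/27, 88/81)
obs 7: x=-2 → posterior Normal(149/89, 88/89)

mu_0=149/89, tau_0^2=88/89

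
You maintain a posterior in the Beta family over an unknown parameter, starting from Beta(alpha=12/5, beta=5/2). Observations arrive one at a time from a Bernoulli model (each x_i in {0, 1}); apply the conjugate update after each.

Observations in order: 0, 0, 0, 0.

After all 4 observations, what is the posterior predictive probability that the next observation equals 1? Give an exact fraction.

obs 1: x=0 → posterior Beta(12/5, 7/2)
obs 2: x=0 → posterior Beta(12/5, 9/2)
obs 3: x=0 → posterior Beta(12/5, 11/2)
obs 4: x=0 → posterior Beta(12/5, 13/2)

24/89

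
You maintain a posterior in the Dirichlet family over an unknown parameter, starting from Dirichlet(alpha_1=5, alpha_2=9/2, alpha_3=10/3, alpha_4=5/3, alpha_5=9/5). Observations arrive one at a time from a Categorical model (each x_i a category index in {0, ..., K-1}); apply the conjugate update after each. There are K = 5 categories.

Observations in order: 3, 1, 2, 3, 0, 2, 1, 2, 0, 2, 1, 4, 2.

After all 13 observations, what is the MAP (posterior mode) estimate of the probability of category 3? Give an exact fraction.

obs 1: x=3 → posterior Dirichlet(5, 9/2, 10/3, 8/3, 9/5)
obs 2: x=1 → posterior Dirichlet(5, 11/2, 10/3, 8/3, 9/5)
obs 3: x=2 → posterior Dirichlet(5, 11/2, 13/3, 8/3, 9/5)
obs 4: x=3 → posterior Dirichlet(5, 11/2, 13/3, 11/3, 9/5)
obs 5: x=0 → posterior Dirichlet(6, 11/2, 13/3, 11/3, 9/5)
obs 6: x=2 → posterior Dirichlet(6, 11/2, 16/3, 11/3, 9/5)
obs 7: x=1 → posterior Dirichlet(6, 13/2, 16/3, 11/3, 9/5)
obs 8: x=2 → posterior Dirichlet(6, 13/2, 19/3, 11/3, 9/5)
obs 9: x=0 → posterior Dirichlet(7, 13/2, 19/3, 11/3, 9/5)
obs 10: x=2 → posterior Dirichlet(7, 13/2, 22/3, 11/3, 9/5)
obs 11: x=1 → posterior Dirichlet(7, 15/2, 22/3, 11/3, 9/5)
obs 12: x=4 → posterior Dirichlet(7, 15/2, 22/3, 11/3, 14/5)
obs 13: x=2 → posterior Dirichlet(7, 15/2, 25/3, 11/3, 14/5)

80/729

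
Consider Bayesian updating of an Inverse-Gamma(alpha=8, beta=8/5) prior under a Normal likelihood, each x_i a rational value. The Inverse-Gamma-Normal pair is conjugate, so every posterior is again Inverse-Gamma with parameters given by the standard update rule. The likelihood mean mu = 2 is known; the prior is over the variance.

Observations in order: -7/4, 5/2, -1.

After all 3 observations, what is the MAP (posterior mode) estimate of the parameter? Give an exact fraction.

obs 1: x=-7/4 → posterior Inverse-Gamma(17/2, 1381/160)
obs 2: x=5/2 → posterior Inverse-Gamma(9, 1401/160)
obs 3: x=-1 → posterior Inverse-Gamma(19/2, 2121/160)

101/80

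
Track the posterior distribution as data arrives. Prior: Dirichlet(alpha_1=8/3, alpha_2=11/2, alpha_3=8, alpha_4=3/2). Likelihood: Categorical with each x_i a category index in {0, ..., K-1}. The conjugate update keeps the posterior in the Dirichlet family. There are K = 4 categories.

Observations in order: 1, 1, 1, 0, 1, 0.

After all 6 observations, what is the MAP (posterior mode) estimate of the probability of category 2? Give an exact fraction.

21/59

obs 1: x=1 → posterior Dirichlet(8/3, 13/2, 8, 3/2)
obs 2: x=1 → posterior Dirichlet(8/3, 15/2, 8, 3/2)
obs 3: x=1 → posterior Dirichlet(8/3, 17/2, 8, 3/2)
obs 4: x=0 → posterior Dirichlet(11/3, 17/2, 8, 3/2)
obs 5: x=1 → posterior Dirichlet(11/3, 19/2, 8, 3/2)
obs 6: x=0 → posterior Dirichlet(14/3, 19/2, 8, 3/2)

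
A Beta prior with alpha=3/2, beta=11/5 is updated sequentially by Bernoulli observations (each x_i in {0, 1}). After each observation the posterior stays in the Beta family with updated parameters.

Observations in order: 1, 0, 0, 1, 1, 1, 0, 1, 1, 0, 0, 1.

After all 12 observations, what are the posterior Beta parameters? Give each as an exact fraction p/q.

alpha=17/2, beta=36/5

obs 1: x=1 → posterior Beta(5/2, 11/5)
obs 2: x=0 → posterior Beta(5/2, 16/5)
obs 3: x=0 → posterior Beta(5/2, 21/5)
obs 4: x=1 → posterior Beta(7/2, 21/5)
obs 5: x=1 → posterior Beta(9/2, 21/5)
obs 6: x=1 → posterior Beta(11/2, 21/5)
obs 7: x=0 → posterior Beta(11/2, 26/5)
obs 8: x=1 → posterior Beta(13/2, 26/5)
obs 9: x=1 → posterior Beta(15/2, 26/5)
obs 10: x=0 → posterior Beta(15/2, 31/5)
obs 11: x=0 → posterior Beta(15/2, 36/5)
obs 12: x=1 → posterior Beta(17/2, 36/5)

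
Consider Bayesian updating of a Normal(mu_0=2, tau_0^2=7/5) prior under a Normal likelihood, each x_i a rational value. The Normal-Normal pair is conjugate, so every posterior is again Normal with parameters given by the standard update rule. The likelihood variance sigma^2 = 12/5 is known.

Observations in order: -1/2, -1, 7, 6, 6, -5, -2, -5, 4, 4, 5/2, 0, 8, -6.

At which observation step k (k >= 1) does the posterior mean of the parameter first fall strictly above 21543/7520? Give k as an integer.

obs 1: x=-1/2 → posterior Normal(41/38, 84/95)
obs 2: x=-1 → posterior Normal(27/52, 42/65)
obs 3: x=7 → posterior Normal(125/66, 28/55)
obs 4: x=6 → posterior Normal(209/80, 21/50)
obs 5: x=6 → posterior Normal(293/94, 84/235)
obs 6: x=-5 → posterior Normal(223/108, 14/45)
obs 7: x=-2 → posterior Normal(195/122, 84/305)
obs 8: x=-5 → posterior Normal(125/136, 21/85)
obs 9: x=4 → posterior Normal(181/150, 28/125)
obs 10: x=4 → posterior Normal(237/164, 42/205)
obs 11: x=5/2 → posterior Normal(136/89, 84/445)
obs 12: x=0 → posterior Normal(17/12, 7/40)
obs 13: x=8 → posterior Normal(192/103, 84/515)
obs 14: x=-6 → posterior Normal(15/11, 42/275)

k = 5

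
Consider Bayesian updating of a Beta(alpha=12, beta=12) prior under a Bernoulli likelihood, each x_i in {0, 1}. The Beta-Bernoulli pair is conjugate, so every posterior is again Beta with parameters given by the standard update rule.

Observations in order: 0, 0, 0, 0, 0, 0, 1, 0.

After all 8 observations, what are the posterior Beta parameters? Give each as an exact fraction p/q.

alpha=13, beta=19

obs 1: x=0 → posterior Beta(12, 13)
obs 2: x=0 → posterior Beta(12, 14)
obs 3: x=0 → posterior Beta(12, 15)
obs 4: x=0 → posterior Beta(12, 16)
obs 5: x=0 → posterior Beta(12, 17)
obs 6: x=0 → posterior Beta(12, 18)
obs 7: x=1 → posterior Beta(13, 18)
obs 8: x=0 → posterior Beta(13, 19)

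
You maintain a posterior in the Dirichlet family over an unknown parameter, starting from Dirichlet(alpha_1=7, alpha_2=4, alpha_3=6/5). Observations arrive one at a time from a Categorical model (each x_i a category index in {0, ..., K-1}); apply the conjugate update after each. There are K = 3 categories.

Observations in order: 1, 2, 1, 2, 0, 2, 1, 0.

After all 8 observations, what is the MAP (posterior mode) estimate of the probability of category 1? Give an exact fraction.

15/43

obs 1: x=1 → posterior Dirichlet(7, 5, 6/5)
obs 2: x=2 → posterior Dirichlet(7, 5, 11/5)
obs 3: x=1 → posterior Dirichlet(7, 6, 11/5)
obs 4: x=2 → posterior Dirichlet(7, 6, 16/5)
obs 5: x=0 → posterior Dirichlet(8, 6, 16/5)
obs 6: x=2 → posterior Dirichlet(8, 6, 21/5)
obs 7: x=1 → posterior Dirichlet(8, 7, 21/5)
obs 8: x=0 → posterior Dirichlet(9, 7, 21/5)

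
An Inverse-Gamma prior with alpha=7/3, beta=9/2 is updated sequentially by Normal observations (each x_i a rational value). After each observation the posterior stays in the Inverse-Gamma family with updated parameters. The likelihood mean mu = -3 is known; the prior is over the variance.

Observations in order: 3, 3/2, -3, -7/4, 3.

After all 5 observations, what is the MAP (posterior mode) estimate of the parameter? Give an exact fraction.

141/16

obs 1: x=3 → posterior Inverse-Gamma(17/6, 45/2)
obs 2: x=3/2 → posterior Inverse-Gamma(10/3, 261/8)
obs 3: x=-3 → posterior Inverse-Gamma(23/6, 261/8)
obs 4: x=-7/4 → posterior Inverse-Gamma(13/3, 1069/32)
obs 5: x=3 → posterior Inverse-Gamma(29/6, 1645/32)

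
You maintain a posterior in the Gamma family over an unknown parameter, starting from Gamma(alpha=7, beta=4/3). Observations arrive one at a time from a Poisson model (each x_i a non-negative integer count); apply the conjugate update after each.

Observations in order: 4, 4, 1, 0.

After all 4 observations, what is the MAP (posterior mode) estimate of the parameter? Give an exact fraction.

obs 1: x=4 → posterior Gamma(11, 7/3)
obs 2: x=4 → posterior Gamma(15, 10/3)
obs 3: x=1 → posterior Gamma(16, 13/3)
obs 4: x=0 → posterior Gamma(16, 16/3)

45/16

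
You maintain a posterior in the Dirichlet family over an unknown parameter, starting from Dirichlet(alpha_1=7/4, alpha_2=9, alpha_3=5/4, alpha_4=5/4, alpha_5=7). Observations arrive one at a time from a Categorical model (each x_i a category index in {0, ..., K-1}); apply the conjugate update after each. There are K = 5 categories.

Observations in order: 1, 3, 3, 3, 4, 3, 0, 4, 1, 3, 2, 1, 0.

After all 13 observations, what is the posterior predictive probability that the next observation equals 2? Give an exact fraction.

9/133

obs 1: x=1 → posterior Dirichlet(7/4, 10, 5/4, 5/4, 7)
obs 2: x=3 → posterior Dirichlet(7/4, 10, 5/4, 9/4, 7)
obs 3: x=3 → posterior Dirichlet(7/4, 10, 5/4, 13/4, 7)
obs 4: x=3 → posterior Dirichlet(7/4, 10, 5/4, 17/4, 7)
obs 5: x=4 → posterior Dirichlet(7/4, 10, 5/4, 17/4, 8)
obs 6: x=3 → posterior Dirichlet(7/4, 10, 5/4, 21/4, 8)
obs 7: x=0 → posterior Dirichlet(11/4, 10, 5/4, 21/4, 8)
obs 8: x=4 → posterior Dirichlet(11/4, 10, 5/4, 21/4, 9)
obs 9: x=1 → posterior Dirichlet(11/4, 11, 5/4, 21/4, 9)
obs 10: x=3 → posterior Dirichlet(11/4, 11, 5/4, 25/4, 9)
obs 11: x=2 → posterior Dirichlet(11/4, 11, 9/4, 25/4, 9)
obs 12: x=1 → posterior Dirichlet(11/4, 12, 9/4, 25/4, 9)
obs 13: x=0 → posterior Dirichlet(15/4, 12, 9/4, 25/4, 9)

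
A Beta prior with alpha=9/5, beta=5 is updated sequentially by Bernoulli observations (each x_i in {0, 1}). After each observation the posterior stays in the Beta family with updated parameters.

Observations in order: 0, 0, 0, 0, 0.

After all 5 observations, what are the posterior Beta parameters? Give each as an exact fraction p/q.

alpha=9/5, beta=10

obs 1: x=0 → posterior Beta(9/5, 6)
obs 2: x=0 → posterior Beta(9/5, 7)
obs 3: x=0 → posterior Beta(9/5, 8)
obs 4: x=0 → posterior Beta(9/5, 9)
obs 5: x=0 → posterior Beta(9/5, 10)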